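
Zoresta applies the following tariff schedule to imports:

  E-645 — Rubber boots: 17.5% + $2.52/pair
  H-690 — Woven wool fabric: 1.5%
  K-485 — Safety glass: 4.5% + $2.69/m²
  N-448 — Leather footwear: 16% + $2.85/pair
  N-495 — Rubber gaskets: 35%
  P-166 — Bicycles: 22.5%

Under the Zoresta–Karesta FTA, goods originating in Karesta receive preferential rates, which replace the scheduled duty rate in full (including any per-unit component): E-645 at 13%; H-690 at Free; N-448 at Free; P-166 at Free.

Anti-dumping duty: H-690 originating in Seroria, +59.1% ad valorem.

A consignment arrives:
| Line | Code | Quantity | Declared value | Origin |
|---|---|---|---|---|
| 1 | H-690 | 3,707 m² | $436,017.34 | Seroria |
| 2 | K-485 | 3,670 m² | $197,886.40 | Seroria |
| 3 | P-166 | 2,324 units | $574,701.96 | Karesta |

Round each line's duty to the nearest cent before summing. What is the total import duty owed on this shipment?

$283,003.70

Line 1 (H-690, Seroria, 3,707 m², $436,017.34):
Base rate for H-690 is 1.5%.
H-690 has an FTA preferential rate, but origin Seroria is not Karesta; base rate stands.
Additional duty on H-690 from Seroria: +59.1%. Applied ad valorem rate: 1.5% + 59.1% = 60.6%.
Duty = $436,017.34 × 60.6% = $264,226.51.
Line 2 (K-485, Seroria, 3,670 m², $197,886.40):
Base rate for K-485 is 4.5% + $2.69/m².
Duty = $197,886.40 × 4.5% + 3,670 × $2.69 = $18,777.19.
Line 3 (P-166, Karesta, 2,324 units, $574,701.96):
Base rate for P-166 is 22.5%.
Origin Karesta qualifies under the Zoresta–Karesta agreement and P-166 is covered: preferential rate Free applies instead.
Duty = $574,701.96 × 0% = $0.00.
Total = $264,226.51 + $18,777.19 + $0.00 = $283,003.70.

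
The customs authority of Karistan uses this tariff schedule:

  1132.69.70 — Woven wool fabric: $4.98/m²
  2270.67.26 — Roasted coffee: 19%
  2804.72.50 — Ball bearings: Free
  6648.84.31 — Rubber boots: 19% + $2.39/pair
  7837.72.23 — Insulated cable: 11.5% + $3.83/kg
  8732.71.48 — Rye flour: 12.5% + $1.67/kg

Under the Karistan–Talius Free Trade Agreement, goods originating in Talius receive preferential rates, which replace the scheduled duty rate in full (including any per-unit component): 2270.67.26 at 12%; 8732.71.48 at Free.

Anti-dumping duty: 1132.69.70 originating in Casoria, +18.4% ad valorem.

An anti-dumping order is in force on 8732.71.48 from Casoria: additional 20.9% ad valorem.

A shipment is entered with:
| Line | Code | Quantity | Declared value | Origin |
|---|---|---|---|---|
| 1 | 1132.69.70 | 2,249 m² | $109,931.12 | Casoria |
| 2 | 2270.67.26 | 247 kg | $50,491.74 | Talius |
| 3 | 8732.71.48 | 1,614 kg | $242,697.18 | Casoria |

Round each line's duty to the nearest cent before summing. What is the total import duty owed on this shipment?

Line 1 (1132.69.70, Casoria, 2,249 m², $109,931.12):
Base rate for 1132.69.70 is $4.98/m².
Additional duty on 1132.69.70 from Casoria: +18.4% ad valorem. Applied ad valorem rate = 18.4%.
Duty = $109,931.12 × 18.4% + 2,249 × $4.98 = $31,427.35.
Line 2 (2270.67.26, Talius, 247 kg, $50,491.74):
Base rate for 2270.67.26 is 19%.
Origin Talius qualifies under the Karistan–Talius agreement and 2270.67.26 is covered: preferential rate 12% applies instead.
Duty = $50,491.74 × 12% = $6,059.01.
Line 3 (8732.71.48, Casoria, 1,614 kg, $242,697.18):
Base rate for 8732.71.48 is 12.5% + $1.67/kg.
8732.71.48 has an FTA preferential rate, but origin Casoria is not Talius; base rate stands.
Additional duty on 8732.71.48 from Casoria: +20.9%. Applied ad valorem rate: 12.5% + 20.9% = 33.4%.
Duty = $242,697.18 × 33.4% + 1,614 × $1.67 = $83,756.24.
Total = $31,427.35 + $6,059.01 + $83,756.24 = $121,242.60.

$121,242.60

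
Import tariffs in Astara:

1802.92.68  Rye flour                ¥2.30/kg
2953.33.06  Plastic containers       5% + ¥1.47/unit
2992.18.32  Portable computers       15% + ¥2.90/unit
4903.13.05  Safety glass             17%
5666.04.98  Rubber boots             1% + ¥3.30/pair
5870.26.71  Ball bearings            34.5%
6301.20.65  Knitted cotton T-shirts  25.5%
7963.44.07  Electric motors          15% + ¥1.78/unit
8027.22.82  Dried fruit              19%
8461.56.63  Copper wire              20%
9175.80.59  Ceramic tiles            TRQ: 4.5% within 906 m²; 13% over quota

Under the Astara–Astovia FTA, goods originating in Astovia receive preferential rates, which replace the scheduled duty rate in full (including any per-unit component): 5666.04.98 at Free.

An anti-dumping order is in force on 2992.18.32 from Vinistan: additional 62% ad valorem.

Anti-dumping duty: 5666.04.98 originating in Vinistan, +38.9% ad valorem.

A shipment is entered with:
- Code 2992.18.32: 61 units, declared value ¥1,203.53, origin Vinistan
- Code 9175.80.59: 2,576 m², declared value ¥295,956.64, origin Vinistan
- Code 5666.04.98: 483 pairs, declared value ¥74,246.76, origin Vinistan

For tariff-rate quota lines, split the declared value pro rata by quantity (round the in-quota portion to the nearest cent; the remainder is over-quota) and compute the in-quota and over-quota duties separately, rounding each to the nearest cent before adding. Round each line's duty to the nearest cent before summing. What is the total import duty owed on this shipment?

¥61,948.67

Line 1 (2992.18.32, Vinistan, 61 units, ¥1,203.53):
Base rate for 2992.18.32 is 15% + ¥2.90/unit.
Additional duty on 2992.18.32 from Vinistan: +62%. Applied ad valorem rate: 15% + 62% = 77%.
Duty = ¥1,203.53 × 77% + 61 × ¥2.90 = ¥1,103.62.
Line 2 (9175.80.59, Vinistan, 2,576 m², ¥295,956.64):
Code 9175.80.59 is under a tariff-rate quota (threshold 906 m²). In-quota: 906 m² at 4.5%; over-quota: 1,670 m² at 13%.
Pro-rata value split: in-quota = ¥295,956.64 × 906/2,576 = ¥104,090.34; over-quota = ¥295,956.64 − ¥104,090.34 = ¥191,866.30.
In-quota duty = ¥104,090.34 × 4.5% = ¥4,684.07. Over-quota duty = ¥191,866.30 × 13% = ¥24,942.62.
Line duty = ¥4,684.07 + ¥24,942.62 = ¥29,626.69.
Line 3 (5666.04.98, Vinistan, 483 pairs, ¥74,246.76):
Base rate for 5666.04.98 is 1% + ¥3.30/pair.
5666.04.98 has an FTA preferential rate, but origin Vinistan is not Astovia; base rate stands.
Additional duty on 5666.04.98 from Vinistan: +38.9%. Applied ad valorem rate: 1% + 38.9% = 39.9%.
Duty = ¥74,246.76 × 39.9% + 483 × ¥3.30 = ¥31,218.36.
Total = ¥1,103.62 + ¥29,626.69 + ¥31,218.36 = ¥61,948.67.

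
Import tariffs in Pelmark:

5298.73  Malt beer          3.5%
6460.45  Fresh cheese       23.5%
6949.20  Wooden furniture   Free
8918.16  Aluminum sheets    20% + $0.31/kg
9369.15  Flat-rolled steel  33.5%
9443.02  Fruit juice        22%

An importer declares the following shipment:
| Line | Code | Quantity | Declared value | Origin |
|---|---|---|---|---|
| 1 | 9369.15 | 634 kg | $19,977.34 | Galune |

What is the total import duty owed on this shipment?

$6,692.41

Line 1 (9369.15, Galune, 634 kg, $19,977.34):
Base rate for 9369.15 is 33.5%.
Duty = $19,977.34 × 33.5% = $6,692.41.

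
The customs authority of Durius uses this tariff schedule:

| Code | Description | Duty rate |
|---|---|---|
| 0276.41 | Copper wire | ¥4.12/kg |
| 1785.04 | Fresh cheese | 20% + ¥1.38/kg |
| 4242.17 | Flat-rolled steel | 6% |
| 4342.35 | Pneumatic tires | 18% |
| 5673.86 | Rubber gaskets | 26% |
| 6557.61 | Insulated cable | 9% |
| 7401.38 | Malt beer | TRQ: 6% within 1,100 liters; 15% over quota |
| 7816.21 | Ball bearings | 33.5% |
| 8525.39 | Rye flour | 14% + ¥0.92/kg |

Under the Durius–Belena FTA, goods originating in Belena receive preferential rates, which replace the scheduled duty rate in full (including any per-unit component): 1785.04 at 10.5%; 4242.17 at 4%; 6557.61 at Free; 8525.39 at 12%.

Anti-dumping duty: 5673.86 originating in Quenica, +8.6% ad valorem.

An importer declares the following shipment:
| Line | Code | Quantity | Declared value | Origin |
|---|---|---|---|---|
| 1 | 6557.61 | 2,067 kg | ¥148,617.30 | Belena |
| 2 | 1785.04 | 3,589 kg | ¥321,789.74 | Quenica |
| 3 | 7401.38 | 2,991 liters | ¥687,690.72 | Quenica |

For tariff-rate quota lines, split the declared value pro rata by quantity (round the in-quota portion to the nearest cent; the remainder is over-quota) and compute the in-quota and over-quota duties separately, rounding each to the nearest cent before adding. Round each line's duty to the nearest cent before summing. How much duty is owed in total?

Line 1 (6557.61, Belena, 2,067 kg, ¥148,617.30):
Base rate for 6557.61 is 9%.
Origin Belena qualifies under the Durius–Belena agreement and 6557.61 is covered: preferential rate Free applies instead.
Duty = ¥148,617.30 × 0% = ¥0.00.
Line 2 (1785.04, Quenica, 3,589 kg, ¥321,789.74):
Base rate for 1785.04 is 20% + ¥1.38/kg.
1785.04 has an FTA preferential rate, but origin Quenica is not Belena; base rate stands.
Duty = ¥321,789.74 × 20% + 3,589 × ¥1.38 = ¥69,310.77.
Line 3 (7401.38, Quenica, 2,991 liters, ¥687,690.72):
Code 7401.38 is under a tariff-rate quota (threshold 1,100 liters). In-quota: 1,100 liters at 6%; over-quota: 1,891 liters at 15%.
Pro-rata value split: in-quota = ¥687,690.72 × 1,100/2,991 = ¥252,912.00; over-quota = ¥687,690.72 − ¥252,912.00 = ¥434,778.72.
In-quota duty = ¥252,912.00 × 6% = ¥15,174.72. Over-quota duty = ¥434,778.72 × 15% = ¥65,216.81.
Line duty = ¥15,174.72 + ¥65,216.81 = ¥80,391.53.
Total = ¥0.00 + ¥69,310.77 + ¥80,391.53 = ¥149,702.30.

¥149,702.30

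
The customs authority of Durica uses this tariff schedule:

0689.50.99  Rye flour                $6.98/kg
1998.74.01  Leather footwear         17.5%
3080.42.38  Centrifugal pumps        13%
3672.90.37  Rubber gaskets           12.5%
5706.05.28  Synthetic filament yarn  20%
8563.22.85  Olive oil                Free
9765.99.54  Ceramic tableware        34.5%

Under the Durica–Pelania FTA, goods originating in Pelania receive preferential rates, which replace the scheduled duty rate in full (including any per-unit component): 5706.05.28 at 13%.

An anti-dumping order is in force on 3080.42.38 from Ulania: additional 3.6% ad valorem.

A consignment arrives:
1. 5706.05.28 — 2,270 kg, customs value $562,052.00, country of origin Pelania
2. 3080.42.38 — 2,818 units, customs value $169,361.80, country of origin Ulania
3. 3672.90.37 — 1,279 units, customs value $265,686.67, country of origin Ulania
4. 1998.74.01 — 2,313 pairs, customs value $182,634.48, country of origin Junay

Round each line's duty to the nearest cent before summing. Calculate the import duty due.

$166,352.68

Line 1 (5706.05.28, Pelania, 2,270 kg, $562,052.00):
Base rate for 5706.05.28 is 20%.
Origin Pelania qualifies under the Durica–Pelania agreement and 5706.05.28 is covered: preferential rate 13% applies instead.
Duty = $562,052.00 × 13% = $73,066.76.
Line 2 (3080.42.38, Ulania, 2,818 units, $169,361.80):
Base rate for 3080.42.38 is 13%.
Additional duty on 3080.42.38 from Ulania: +3.6%. Applied ad valorem rate: 13% + 3.6% = 16.6%.
Duty = $169,361.80 × 16.6% = $28,114.06.
Line 3 (3672.90.37, Ulania, 1,279 units, $265,686.67):
Base rate for 3672.90.37 is 12.5%.
Duty = $265,686.67 × 12.5% = $33,210.83.
Line 4 (1998.74.01, Junay, 2,313 pairs, $182,634.48):
Base rate for 1998.74.01 is 17.5%.
Duty = $182,634.48 × 17.5% = $31,961.03.
Total = $73,066.76 + $28,114.06 + $33,210.83 + $31,961.03 = $166,352.68.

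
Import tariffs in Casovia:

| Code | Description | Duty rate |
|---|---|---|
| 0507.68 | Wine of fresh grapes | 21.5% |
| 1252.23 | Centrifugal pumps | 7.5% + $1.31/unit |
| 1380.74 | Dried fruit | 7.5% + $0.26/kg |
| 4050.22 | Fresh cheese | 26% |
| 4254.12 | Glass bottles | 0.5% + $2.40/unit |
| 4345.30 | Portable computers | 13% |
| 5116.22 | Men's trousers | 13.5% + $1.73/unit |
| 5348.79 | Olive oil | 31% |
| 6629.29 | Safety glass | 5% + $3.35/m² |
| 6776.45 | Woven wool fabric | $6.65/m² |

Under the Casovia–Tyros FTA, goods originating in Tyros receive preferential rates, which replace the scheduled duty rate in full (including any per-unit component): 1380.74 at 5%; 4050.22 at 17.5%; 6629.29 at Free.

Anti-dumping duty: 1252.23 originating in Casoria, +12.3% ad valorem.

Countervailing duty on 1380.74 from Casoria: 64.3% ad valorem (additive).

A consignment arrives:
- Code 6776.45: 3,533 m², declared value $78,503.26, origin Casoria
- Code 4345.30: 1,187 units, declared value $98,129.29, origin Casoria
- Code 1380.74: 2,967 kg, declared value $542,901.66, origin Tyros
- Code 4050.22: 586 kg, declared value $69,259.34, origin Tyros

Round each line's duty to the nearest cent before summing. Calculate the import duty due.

Line 1 (6776.45, Casoria, 3,533 m², $78,503.26):
Base rate for 6776.45 is $6.65/m².
Duty = 3,533 × $6.65 = $23,494.45.
Line 2 (4345.30, Casoria, 1,187 units, $98,129.29):
Base rate for 4345.30 is 13%.
Duty = $98,129.29 × 13% = $12,756.81.
Line 3 (1380.74, Tyros, 2,967 kg, $542,901.66):
Base rate for 1380.74 is 7.5% + $0.26/kg.
Origin Tyros qualifies under the Casovia–Tyros agreement and 1380.74 is covered: preferential rate 5% applies instead.
The additional-duty order on 1380.74 targets Casoria, not Tyros; it does not apply.
Duty = $542,901.66 × 5% = $27,145.08.
Line 4 (4050.22, Tyros, 586 kg, $69,259.34):
Base rate for 4050.22 is 26%.
Origin Tyros qualifies under the Casovia–Tyros agreement and 4050.22 is covered: preferential rate 17.5% applies instead.
Duty = $69,259.34 × 17.5% = $12,120.38.
Total = $23,494.45 + $12,756.81 + $27,145.08 + $12,120.38 = $75,516.72.

$75,516.72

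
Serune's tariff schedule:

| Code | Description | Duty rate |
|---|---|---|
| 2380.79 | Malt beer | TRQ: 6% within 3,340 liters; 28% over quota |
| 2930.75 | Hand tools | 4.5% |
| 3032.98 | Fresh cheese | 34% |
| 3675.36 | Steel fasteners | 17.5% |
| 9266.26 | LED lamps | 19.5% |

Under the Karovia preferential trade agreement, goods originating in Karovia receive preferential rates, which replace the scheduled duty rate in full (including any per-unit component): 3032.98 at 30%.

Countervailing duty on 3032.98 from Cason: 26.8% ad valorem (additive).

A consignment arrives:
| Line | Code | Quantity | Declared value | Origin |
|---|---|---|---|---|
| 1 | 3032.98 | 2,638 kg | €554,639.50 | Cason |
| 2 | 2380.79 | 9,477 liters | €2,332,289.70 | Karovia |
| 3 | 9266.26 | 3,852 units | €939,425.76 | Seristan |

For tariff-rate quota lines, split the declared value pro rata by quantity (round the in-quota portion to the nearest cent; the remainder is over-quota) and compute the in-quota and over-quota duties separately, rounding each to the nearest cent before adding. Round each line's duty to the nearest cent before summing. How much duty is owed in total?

Line 1 (3032.98, Cason, 2,638 kg, €554,639.50):
Base rate for 3032.98 is 34%.
3032.98 has an FTA preferential rate, but origin Cason is not Karovia; base rate stands.
Additional duty on 3032.98 from Cason: +26.8%. Applied ad valorem rate: 34% + 26.8% = 60.8%.
Duty = €554,639.50 × 60.8% = €337,220.82.
Line 2 (2380.79, Karovia, 9,477 liters, €2,332,289.70):
Code 2380.79 is under a tariff-rate quota (threshold 3,340 liters). In-quota: 3,340 liters at 6%; over-quota: 6,137 liters at 28%.
Pro-rata value split: in-quota = €2,332,289.70 × 3,340/9,477 = €821,974.00; over-quota = €2,332,289.70 − €821,974.00 = €1,510,315.70.
In-quota duty = €821,974.00 × 6% = €49,318.44. Over-quota duty = €1,510,315.70 × 28% = €422,888.40.
Line duty = €49,318.44 + €422,888.40 = €472,206.84.
Line 3 (9266.26, Seristan, 3,852 units, €939,425.76):
Base rate for 9266.26 is 19.5%.
Duty = €939,425.76 × 19.5% = €183,188.02.
Total = €337,220.82 + €472,206.84 + €183,188.02 = €992,615.68.

€992,615.68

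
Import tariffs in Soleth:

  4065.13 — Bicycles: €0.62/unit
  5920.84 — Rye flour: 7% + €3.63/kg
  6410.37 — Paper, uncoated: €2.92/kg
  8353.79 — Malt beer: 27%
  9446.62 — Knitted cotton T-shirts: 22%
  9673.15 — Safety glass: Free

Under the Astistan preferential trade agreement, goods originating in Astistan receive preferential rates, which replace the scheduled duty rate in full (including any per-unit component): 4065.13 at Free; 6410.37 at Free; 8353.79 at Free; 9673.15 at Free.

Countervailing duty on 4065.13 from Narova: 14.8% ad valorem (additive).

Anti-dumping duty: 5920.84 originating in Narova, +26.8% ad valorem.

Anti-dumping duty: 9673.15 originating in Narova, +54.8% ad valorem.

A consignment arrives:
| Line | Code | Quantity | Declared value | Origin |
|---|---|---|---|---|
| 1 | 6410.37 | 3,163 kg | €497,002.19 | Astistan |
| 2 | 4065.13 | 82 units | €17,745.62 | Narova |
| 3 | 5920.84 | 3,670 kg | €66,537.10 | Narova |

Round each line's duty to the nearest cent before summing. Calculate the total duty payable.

€38,488.83

Line 1 (6410.37, Astistan, 3,163 kg, €497,002.19):
Base rate for 6410.37 is €2.92/kg.
Origin Astistan qualifies under the Soleth–Astistan agreement and 6410.37 is covered: preferential rate Free applies instead.
Duty = €497,002.19 × 0% = €0.00.
Line 2 (4065.13, Narova, 82 units, €17,745.62):
Base rate for 4065.13 is €0.62/unit.
4065.13 has an FTA preferential rate, but origin Narova is not Astistan; base rate stands.
Additional duty on 4065.13 from Narova: +14.8% ad valorem. Applied ad valorem rate = 14.8%.
Duty = €17,745.62 × 14.8% + 82 × €0.62 = €2,677.19.
Line 3 (5920.84, Narova, 3,670 kg, €66,537.10):
Base rate for 5920.84 is 7% + €3.63/kg.
Additional duty on 5920.84 from Narova: +26.8%. Applied ad valorem rate: 7% + 26.8% = 33.8%.
Duty = €66,537.10 × 33.8% + 3,670 × €3.63 = €35,811.64.
Total = €0.00 + €2,677.19 + €35,811.64 = €38,488.83.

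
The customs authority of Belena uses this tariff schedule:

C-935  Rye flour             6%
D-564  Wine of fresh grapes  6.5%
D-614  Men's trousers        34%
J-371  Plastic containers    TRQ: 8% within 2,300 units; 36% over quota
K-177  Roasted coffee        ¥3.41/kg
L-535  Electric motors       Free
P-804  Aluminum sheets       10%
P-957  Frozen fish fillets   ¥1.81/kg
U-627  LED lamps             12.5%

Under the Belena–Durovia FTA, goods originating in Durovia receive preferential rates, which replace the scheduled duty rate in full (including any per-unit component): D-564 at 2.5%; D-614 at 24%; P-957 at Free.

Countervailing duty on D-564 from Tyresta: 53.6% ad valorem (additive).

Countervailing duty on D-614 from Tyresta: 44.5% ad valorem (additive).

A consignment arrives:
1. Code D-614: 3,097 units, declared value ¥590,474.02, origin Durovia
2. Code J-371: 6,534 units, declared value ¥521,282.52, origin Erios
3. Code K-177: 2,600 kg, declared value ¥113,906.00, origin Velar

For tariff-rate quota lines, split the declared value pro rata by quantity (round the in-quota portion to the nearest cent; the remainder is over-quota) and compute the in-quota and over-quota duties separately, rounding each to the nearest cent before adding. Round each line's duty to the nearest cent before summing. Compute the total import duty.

¥286,863.15

Line 1 (D-614, Durovia, 3,097 units, ¥590,474.02):
Base rate for D-614 is 34%.
Origin Durovia qualifies under the Belena–Durovia agreement and D-614 is covered: preferential rate 24% applies instead.
The additional-duty order on D-614 targets Tyresta, not Durovia; it does not apply.
Duty = ¥590,474.02 × 24% = ¥141,713.76.
Line 2 (J-371, Erios, 6,534 units, ¥521,282.52):
Code J-371 is under a tariff-rate quota (threshold 2,300 units). In-quota: 2,300 units at 8%; over-quota: 4,234 units at 36%.
Pro-rata value split: in-quota = ¥521,282.52 × 2,300/6,534 = ¥183,494.00; over-quota = ¥521,282.52 − ¥183,494.00 = ¥337,788.52.
In-quota duty = ¥183,494.00 × 8% = ¥14,679.52. Over-quota duty = ¥337,788.52 × 36% = ¥121,603.87.
Line duty = ¥14,679.52 + ¥121,603.87 = ¥136,283.39.
Line 3 (K-177, Velar, 2,600 kg, ¥113,906.00):
Base rate for K-177 is ¥3.41/kg.
Duty = 2,600 × ¥3.41 = ¥8,866.00.
Total = ¥141,713.76 + ¥136,283.39 + ¥8,866.00 = ¥286,863.15.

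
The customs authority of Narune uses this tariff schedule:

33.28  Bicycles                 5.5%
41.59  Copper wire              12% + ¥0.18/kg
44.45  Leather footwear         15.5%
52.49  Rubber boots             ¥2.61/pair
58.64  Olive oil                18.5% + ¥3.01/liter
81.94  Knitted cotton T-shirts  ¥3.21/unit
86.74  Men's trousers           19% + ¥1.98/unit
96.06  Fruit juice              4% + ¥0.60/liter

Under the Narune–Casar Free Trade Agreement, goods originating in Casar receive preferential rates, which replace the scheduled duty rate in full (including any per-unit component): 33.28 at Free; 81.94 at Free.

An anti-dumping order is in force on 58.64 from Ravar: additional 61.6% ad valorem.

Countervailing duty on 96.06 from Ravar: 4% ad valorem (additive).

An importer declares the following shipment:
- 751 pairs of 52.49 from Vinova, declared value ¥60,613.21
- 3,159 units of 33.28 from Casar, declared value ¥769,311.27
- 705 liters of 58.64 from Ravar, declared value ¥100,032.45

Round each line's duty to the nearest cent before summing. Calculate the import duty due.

Line 1 (52.49, Vinova, 751 pairs, ¥60,613.21):
Base rate for 52.49 is ¥2.61/pair.
Duty = 751 × ¥2.61 = ¥1,960.11.
Line 2 (33.28, Casar, 3,159 units, ¥769,311.27):
Base rate for 33.28 is 5.5%.
Origin Casar qualifies under the Narune–Casar agreement and 33.28 is covered: preferential rate Free applies instead.
Duty = ¥769,311.27 × 0% = ¥0.00.
Line 3 (58.64, Ravar, 705 liters, ¥100,032.45):
Base rate for 58.64 is 18.5% + ¥3.01/liter.
Additional duty on 58.64 from Ravar: +61.6%. Applied ad valorem rate: 18.5% + 61.6% = 80.1%.
Duty = ¥100,032.45 × 80.1% + 705 × ¥3.01 = ¥82,248.04.
Total = ¥1,960.11 + ¥0.00 + ¥82,248.04 = ¥84,208.15.

¥84,208.15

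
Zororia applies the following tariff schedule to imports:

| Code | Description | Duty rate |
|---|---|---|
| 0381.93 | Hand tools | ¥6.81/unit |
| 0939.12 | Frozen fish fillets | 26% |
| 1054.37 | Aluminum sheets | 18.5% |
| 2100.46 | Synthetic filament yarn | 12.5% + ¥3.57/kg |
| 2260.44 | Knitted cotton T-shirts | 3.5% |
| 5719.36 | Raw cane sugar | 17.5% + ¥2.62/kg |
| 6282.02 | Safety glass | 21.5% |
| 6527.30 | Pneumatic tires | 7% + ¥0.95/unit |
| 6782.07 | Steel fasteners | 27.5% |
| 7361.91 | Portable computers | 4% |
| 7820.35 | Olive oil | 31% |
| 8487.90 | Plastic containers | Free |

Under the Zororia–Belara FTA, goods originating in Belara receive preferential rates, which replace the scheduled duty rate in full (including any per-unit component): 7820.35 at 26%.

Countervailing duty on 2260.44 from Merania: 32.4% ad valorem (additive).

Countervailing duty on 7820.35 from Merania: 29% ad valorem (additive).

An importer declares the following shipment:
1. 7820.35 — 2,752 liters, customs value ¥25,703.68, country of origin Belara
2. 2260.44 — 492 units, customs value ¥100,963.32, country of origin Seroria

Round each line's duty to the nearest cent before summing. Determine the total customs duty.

Line 1 (7820.35, Belara, 2,752 liters, ¥25,703.68):
Base rate for 7820.35 is 31%.
Origin Belara qualifies under the Zororia–Belara agreement and 7820.35 is covered: preferential rate 26% applies instead.
The additional-duty order on 7820.35 targets Merania, not Belara; it does not apply.
Duty = ¥25,703.68 × 26% = ¥6,682.96.
Line 2 (2260.44, Seroria, 492 units, ¥100,963.32):
Base rate for 2260.44 is 3.5%.
The additional-duty order on 2260.44 targets Merania, not Seroria; it does not apply.
Duty = ¥100,963.32 × 3.5% = ¥3,533.72.
Total = ¥6,682.96 + ¥3,533.72 = ¥10,216.68.

¥10,216.68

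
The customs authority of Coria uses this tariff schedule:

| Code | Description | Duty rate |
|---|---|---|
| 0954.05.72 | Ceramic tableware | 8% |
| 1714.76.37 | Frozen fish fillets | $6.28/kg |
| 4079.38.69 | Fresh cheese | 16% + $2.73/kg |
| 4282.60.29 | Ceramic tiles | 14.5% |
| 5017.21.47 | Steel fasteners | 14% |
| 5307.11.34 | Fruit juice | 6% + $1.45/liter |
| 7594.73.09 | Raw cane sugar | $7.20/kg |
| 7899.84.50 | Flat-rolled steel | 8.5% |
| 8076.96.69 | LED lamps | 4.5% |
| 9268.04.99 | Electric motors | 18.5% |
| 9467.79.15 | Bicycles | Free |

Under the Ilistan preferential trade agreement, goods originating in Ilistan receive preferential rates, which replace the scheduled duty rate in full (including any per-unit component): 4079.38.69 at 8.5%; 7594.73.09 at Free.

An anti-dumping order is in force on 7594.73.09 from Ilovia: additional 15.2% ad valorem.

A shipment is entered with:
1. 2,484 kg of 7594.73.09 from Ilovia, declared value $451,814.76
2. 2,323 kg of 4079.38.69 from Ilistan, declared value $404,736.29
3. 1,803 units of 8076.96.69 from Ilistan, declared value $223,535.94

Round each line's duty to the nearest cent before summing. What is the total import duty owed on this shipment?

$131,022.34

Line 1 (7594.73.09, Ilovia, 2,484 kg, $451,814.76):
Base rate for 7594.73.09 is $7.20/kg.
7594.73.09 has an FTA preferential rate, but origin Ilovia is not Ilistan; base rate stands.
Additional duty on 7594.73.09 from Ilovia: +15.2% ad valorem. Applied ad valorem rate = 15.2%.
Duty = $451,814.76 × 15.2% + 2,484 × $7.20 = $86,560.64.
Line 2 (4079.38.69, Ilistan, 2,323 kg, $404,736.29):
Base rate for 4079.38.69 is 16% + $2.73/kg.
Origin Ilistan qualifies under the Coria–Ilistan agreement and 4079.38.69 is covered: preferential rate 8.5% applies instead.
Duty = $404,736.29 × 8.5% = $34,402.58.
Line 3 (8076.96.69, Ilistan, 1,803 units, $223,535.94):
Base rate for 8076.96.69 is 4.5%.
Origin Ilistan is the FTA partner but 8076.96.69 is not on the preference list; base rate stands.
Duty = $223,535.94 × 4.5% = $10,059.12.
Total = $86,560.64 + $34,402.58 + $10,059.12 = $131,022.34.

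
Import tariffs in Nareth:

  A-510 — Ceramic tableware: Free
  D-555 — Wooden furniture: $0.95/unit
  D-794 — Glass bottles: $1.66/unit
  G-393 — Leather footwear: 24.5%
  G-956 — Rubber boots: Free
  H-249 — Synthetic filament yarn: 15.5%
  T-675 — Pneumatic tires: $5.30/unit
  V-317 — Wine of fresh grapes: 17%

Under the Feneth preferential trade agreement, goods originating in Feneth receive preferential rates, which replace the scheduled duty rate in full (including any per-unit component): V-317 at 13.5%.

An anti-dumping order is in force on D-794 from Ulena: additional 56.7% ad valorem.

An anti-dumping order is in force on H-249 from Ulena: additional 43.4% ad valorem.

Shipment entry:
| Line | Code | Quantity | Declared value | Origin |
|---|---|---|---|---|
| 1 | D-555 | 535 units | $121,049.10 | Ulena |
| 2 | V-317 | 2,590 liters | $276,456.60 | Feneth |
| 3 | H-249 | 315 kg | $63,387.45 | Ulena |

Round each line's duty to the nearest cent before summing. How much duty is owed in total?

Line 1 (D-555, Ulena, 535 units, $121,049.10):
Base rate for D-555 is $0.95/unit.
Duty = 535 × $0.95 = $508.25.
Line 2 (V-317, Feneth, 2,590 liters, $276,456.60):
Base rate for V-317 is 17%.
Origin Feneth qualifies under the Nareth–Feneth agreement and V-317 is covered: preferential rate 13.5% applies instead.
Duty = $276,456.60 × 13.5% = $37,321.64.
Line 3 (H-249, Ulena, 315 kg, $63,387.45):
Base rate for H-249 is 15.5%.
Additional duty on H-249 from Ulena: +43.4%. Applied ad valorem rate: 15.5% + 43.4% = 58.9%.
Duty = $63,387.45 × 58.9% = $37,335.21.
Total = $508.25 + $37,321.64 + $37,335.21 = $75,165.10.

$75,165.10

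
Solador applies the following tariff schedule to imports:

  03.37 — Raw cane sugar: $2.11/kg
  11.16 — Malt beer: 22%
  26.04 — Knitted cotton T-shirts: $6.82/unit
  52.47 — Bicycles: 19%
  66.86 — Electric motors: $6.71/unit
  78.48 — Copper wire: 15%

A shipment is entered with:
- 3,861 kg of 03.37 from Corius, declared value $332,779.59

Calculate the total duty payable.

$8,146.71

Line 1 (03.37, Corius, 3,861 kg, $332,779.59):
Base rate for 03.37 is $2.11/kg.
Duty = 3,861 × $2.11 = $8,146.71.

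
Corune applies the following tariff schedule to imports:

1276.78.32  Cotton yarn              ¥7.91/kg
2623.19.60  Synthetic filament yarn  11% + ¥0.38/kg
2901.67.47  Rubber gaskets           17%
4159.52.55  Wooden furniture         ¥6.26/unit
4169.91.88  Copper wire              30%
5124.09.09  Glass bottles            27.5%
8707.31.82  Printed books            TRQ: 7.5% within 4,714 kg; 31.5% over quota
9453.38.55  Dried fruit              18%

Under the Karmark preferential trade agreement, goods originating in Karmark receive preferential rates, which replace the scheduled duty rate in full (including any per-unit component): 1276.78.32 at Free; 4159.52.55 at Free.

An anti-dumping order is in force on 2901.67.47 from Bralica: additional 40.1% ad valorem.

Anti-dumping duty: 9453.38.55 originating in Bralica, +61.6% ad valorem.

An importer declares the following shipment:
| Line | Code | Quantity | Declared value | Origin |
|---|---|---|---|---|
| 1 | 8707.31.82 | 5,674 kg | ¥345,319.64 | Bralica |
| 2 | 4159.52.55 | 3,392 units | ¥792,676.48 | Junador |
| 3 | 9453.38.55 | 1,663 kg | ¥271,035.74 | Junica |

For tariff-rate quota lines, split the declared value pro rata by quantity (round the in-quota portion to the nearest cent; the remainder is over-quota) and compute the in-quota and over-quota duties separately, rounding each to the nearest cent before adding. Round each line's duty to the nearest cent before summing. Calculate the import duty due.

¥109,941.46

Line 1 (8707.31.82, Bralica, 5,674 kg, ¥345,319.64):
Code 8707.31.82 is under a tariff-rate quota (threshold 4,714 kg). In-quota: 4,714 kg at 7.5%; over-quota: 960 kg at 31.5%.
Pro-rata value split: in-quota = ¥345,319.64 × 4,714/5,674 = ¥286,894.04; over-quota = ¥345,319.64 − ¥286,894.04 = ¥58,425.60.
In-quota duty = ¥286,894.04 × 7.5% = ¥21,517.05. Over-quota duty = ¥58,425.60 × 31.5% = ¥18,404.06.
Line duty = ¥21,517.05 + ¥18,404.06 = ¥39,921.11.
Line 2 (4159.52.55, Junador, 3,392 units, ¥792,676.48):
Base rate for 4159.52.55 is ¥6.26/unit.
4159.52.55 has an FTA preferential rate, but origin Junador is not Karmark; base rate stands.
Duty = 3,392 × ¥6.26 = ¥21,233.92.
Line 3 (9453.38.55, Junica, 1,663 kg, ¥271,035.74):
Base rate for 9453.38.55 is 18%.
The additional-duty order on 9453.38.55 targets Bralica, not Junica; it does not apply.
Duty = ¥271,035.74 × 18% = ¥48,786.43.
Total = ¥39,921.11 + ¥21,233.92 + ¥48,786.43 = ¥109,941.46.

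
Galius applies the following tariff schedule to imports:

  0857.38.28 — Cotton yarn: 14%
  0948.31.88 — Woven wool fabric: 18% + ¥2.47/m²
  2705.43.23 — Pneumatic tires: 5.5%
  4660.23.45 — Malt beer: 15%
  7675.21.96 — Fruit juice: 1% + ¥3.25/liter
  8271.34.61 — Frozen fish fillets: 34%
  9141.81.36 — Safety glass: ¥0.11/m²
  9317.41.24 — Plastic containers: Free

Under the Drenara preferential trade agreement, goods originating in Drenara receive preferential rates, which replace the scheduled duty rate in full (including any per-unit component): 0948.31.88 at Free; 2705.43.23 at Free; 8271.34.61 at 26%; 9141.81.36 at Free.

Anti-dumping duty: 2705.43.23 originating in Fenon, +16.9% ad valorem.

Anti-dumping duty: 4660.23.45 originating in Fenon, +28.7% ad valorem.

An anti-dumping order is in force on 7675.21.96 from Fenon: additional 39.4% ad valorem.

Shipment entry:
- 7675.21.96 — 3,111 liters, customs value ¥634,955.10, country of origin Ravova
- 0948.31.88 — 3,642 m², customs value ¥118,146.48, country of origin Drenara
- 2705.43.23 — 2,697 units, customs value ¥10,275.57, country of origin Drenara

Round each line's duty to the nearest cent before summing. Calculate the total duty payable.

¥16,460.30

Line 1 (7675.21.96, Ravova, 3,111 liters, ¥634,955.10):
Base rate for 7675.21.96 is 1% + ¥3.25/liter.
The additional-duty order on 7675.21.96 targets Fenon, not Ravova; it does not apply.
Duty = ¥634,955.10 × 1% + 3,111 × ¥3.25 = ¥16,460.30.
Line 2 (0948.31.88, Drenara, 3,642 m², ¥118,146.48):
Base rate for 0948.31.88 is 18% + ¥2.47/m².
Origin Drenara qualifies under the Galius–Drenara agreement and 0948.31.88 is covered: preferential rate Free applies instead.
Duty = ¥118,146.48 × 0% = ¥0.00.
Line 3 (2705.43.23, Drenara, 2,697 units, ¥10,275.57):
Base rate for 2705.43.23 is 5.5%.
Origin Drenara qualifies under the Galius–Drenara agreement and 2705.43.23 is covered: preferential rate Free applies instead.
The additional-duty order on 2705.43.23 targets Fenon, not Drenara; it does not apply.
Duty = ¥10,275.57 × 0% = ¥0.00.
Total = ¥16,460.30 + ¥0.00 + ¥0.00 = ¥16,460.30.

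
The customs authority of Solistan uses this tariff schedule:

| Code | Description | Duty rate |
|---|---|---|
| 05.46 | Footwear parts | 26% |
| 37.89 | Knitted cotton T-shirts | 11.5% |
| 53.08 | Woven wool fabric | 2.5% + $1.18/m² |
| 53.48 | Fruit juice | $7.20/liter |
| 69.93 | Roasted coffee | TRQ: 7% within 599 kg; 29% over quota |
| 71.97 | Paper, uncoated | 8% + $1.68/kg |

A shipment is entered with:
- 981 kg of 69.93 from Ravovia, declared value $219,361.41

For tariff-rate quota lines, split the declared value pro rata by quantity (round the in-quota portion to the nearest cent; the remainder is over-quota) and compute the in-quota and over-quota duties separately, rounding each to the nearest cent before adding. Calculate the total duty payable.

Line 1 (69.93, Ravovia, 981 kg, $219,361.41):
Code 69.93 is under a tariff-rate quota (threshold 599 kg). In-quota: 599 kg at 7%; over-quota: 382 kg at 29%.
Pro-rata value split: in-quota = $219,361.41 × 599/981 = $133,942.39; over-quota = $219,361.41 − $133,942.39 = $85,419.02.
In-quota duty = $133,942.39 × 7% = $9,375.97. Over-quota duty = $85,419.02 × 29% = $24,771.52.
Line duty = $9,375.97 + $24,771.52 = $34,147.49.

$34,147.49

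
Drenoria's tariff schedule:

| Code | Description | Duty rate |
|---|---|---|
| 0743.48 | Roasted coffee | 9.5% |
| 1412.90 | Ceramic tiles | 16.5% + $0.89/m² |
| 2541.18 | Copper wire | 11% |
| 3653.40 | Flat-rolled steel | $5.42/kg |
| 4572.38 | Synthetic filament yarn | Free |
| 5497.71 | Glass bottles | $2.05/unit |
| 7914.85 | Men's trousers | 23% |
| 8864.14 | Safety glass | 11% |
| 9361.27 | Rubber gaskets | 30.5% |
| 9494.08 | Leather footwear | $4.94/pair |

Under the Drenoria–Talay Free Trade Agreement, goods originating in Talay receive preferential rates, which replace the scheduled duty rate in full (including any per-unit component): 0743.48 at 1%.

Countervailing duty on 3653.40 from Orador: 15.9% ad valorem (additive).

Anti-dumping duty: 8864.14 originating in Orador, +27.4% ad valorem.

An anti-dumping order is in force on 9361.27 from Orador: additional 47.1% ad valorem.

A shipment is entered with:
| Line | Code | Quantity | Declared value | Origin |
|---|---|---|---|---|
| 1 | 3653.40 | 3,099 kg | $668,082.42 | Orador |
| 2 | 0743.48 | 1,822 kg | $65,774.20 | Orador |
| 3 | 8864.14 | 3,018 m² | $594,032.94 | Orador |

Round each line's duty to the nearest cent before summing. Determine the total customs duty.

$357,378.88

Line 1 (3653.40, Orador, 3,099 kg, $668,082.42):
Base rate for 3653.40 is $5.42/kg.
Additional duty on 3653.40 from Orador: +15.9% ad valorem. Applied ad valorem rate = 15.9%.
Duty = $668,082.42 × 15.9% + 3,099 × $5.42 = $123,021.68.
Line 2 (0743.48, Orador, 1,822 kg, $65,774.20):
Base rate for 0743.48 is 9.5%.
0743.48 has an FTA preferential rate, but origin Orador is not Talay; base rate stands.
Duty = $65,774.20 × 9.5% = $6,248.55.
Line 3 (8864.14, Orador, 3,018 m², $594,032.94):
Base rate for 8864.14 is 11%.
Additional duty on 8864.14 from Orador: +27.4%. Applied ad valorem rate: 11% + 27.4% = 38.4%.
Duty = $594,032.94 × 38.4% = $228,108.65.
Total = $123,021.68 + $6,248.55 + $228,108.65 = $357,378.88.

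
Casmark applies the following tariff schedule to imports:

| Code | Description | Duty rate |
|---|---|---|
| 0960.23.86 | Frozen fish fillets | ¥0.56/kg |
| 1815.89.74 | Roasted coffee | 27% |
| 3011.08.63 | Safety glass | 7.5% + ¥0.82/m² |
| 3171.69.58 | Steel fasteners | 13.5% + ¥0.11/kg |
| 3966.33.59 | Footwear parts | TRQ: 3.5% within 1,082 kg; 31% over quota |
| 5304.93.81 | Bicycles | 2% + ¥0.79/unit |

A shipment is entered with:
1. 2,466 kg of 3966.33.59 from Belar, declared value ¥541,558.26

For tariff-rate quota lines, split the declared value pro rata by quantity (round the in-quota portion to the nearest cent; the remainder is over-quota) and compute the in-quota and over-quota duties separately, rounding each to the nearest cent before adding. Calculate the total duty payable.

Line 1 (3966.33.59, Belar, 2,466 kg, ¥541,558.26):
Code 3966.33.59 is under a tariff-rate quota (threshold 1,082 kg). In-quota: 1,082 kg at 3.5%; over-quota: 1,384 kg at 31%.
Pro-rata value split: in-quota = ¥541,558.26 × 1,082/2,466 = ¥237,618.02; over-quota = ¥541,558.26 − ¥237,618.02 = ¥303,940.24.
In-quota duty = ¥237,618.02 × 3.5% = ¥8,316.63. Over-quota duty = ¥303,940.24 × 31% = ¥94,221.47.
Line duty = ¥8,316.63 + ¥94,221.47 = ¥102,538.10.

¥102,538.10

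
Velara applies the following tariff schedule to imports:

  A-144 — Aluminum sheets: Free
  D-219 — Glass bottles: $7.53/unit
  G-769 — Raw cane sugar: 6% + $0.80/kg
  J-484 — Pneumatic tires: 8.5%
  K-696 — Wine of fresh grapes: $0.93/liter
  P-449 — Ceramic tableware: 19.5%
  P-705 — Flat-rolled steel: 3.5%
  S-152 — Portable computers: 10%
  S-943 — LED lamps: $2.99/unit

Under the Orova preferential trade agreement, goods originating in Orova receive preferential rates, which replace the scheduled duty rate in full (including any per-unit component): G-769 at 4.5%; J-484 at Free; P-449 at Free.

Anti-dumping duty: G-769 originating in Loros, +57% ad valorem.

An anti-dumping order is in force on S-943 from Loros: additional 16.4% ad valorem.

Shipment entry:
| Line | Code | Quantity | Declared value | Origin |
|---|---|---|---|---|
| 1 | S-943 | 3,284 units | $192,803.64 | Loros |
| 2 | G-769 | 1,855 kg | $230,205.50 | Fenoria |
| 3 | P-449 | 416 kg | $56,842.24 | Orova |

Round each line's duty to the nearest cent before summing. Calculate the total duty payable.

Line 1 (S-943, Loros, 3,284 units, $192,803.64):
Base rate for S-943 is $2.99/unit.
Additional duty on S-943 from Loros: +16.4% ad valorem. Applied ad valorem rate = 16.4%.
Duty = $192,803.64 × 16.4% + 3,284 × $2.99 = $41,438.96.
Line 2 (G-769, Fenoria, 1,855 kg, $230,205.50):
Base rate for G-769 is 6% + $0.80/kg.
G-769 has an FTA preferential rate, but origin Fenoria is not Orova; base rate stands.
The additional-duty order on G-769 targets Loros, not Fenoria; it does not apply.
Duty = $230,205.50 × 6% + 1,855 × $0.80 = $15,296.33.
Line 3 (P-449, Orova, 416 kg, $56,842.24):
Base rate for P-449 is 19.5%.
Origin Orova qualifies under the Velara–Orova agreement and P-449 is covered: preferential rate Free applies instead.
Duty = $56,842.24 × 0% = $0.00.
Total = $41,438.96 + $15,296.33 + $0.00 = $56,735.29.

$56,735.29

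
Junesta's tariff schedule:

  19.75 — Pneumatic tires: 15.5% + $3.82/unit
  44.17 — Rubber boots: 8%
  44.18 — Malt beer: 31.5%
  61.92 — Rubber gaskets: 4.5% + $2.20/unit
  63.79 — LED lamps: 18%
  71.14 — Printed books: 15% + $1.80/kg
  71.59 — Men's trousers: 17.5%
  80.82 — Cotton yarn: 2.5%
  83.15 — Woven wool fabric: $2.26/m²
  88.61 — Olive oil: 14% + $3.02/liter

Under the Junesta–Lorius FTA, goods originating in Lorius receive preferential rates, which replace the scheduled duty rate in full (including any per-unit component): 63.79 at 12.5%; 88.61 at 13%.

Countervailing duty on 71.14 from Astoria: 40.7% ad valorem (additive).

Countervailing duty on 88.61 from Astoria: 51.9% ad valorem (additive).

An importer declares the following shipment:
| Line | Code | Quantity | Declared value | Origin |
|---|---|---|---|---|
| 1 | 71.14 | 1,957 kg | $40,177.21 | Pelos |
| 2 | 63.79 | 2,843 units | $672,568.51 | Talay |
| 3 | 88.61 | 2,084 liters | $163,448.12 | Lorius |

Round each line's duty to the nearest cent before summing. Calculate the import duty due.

$151,859.77

Line 1 (71.14, Pelos, 1,957 kg, $40,177.21):
Base rate for 71.14 is 15% + $1.80/kg.
The additional-duty order on 71.14 targets Astoria, not Pelos; it does not apply.
Duty = $40,177.21 × 15% + 1,957 × $1.80 = $9,549.18.
Line 2 (63.79, Talay, 2,843 units, $672,568.51):
Base rate for 63.79 is 18%.
63.79 has an FTA preferential rate, but origin Talay is not Lorius; base rate stands.
Duty = $672,568.51 × 18% = $121,062.33.
Line 3 (88.61, Lorius, 2,084 liters, $163,448.12):
Base rate for 88.61 is 14% + $3.02/liter.
Origin Lorius qualifies under the Junesta–Lorius agreement and 88.61 is covered: preferential rate 13% applies instead.
The additional-duty order on 88.61 targets Astoria, not Lorius; it does not apply.
Duty = $163,448.12 × 13% = $21,248.26.
Total = $9,549.18 + $121,062.33 + $21,248.26 = $151,859.77.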